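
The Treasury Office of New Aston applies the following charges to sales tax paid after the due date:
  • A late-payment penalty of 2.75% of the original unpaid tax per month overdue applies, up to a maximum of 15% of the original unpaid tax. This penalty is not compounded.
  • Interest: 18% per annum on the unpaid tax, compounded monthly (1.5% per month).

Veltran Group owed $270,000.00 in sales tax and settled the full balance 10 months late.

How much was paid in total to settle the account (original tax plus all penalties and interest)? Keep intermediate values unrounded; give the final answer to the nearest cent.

Penalty (uncapped): 10 × 2.75% × $270,000.00 = $74,250.00; cap = 15% × $270,000.00 = $40,500.00 → penalty = $40,500.00
Interest: $270,000.00 × ((1 + 0.015)^10 − 1) = $270,000.00 × 0.1605408… = $43,346.0228…
Total = $270,000.00 + $40,500.0000 + $43,346.0228… = $353,846.02

$353,846.02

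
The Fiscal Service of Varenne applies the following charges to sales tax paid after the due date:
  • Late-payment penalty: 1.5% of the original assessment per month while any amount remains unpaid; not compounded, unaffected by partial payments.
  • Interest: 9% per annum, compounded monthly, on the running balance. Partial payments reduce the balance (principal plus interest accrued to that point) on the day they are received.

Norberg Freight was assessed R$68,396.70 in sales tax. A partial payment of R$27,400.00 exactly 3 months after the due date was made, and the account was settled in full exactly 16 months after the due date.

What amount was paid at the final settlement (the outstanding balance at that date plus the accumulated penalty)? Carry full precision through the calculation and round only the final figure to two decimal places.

Monthly rate = 9% ÷ 12 = 0.75%
Balance at month 3: R$68,396.7000 × (1 + 0.0075)^3 = R$69,947.1965…
After R$27,400.00 payment: R$69,947.1965… − R$27,400.00 = R$42,547.1965…
Balance at month 16: R$42,547.1965… × (1 + 0.0075)^13 = R$46,887.4552…
Penalty: 16 × 1.5% × R$68,396.70 = R$16,415.21…
Final settlement = outstanding balance + penalty = R$46,887.4552… + R$16,415.21… = R$63,302.66

R$63,302.66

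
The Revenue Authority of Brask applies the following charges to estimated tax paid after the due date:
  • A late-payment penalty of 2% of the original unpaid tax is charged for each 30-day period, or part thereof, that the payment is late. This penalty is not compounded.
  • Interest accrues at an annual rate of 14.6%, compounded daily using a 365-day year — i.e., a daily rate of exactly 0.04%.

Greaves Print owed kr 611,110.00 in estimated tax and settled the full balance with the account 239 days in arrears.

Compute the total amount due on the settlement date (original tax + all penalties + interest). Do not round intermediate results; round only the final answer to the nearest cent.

Penalty periods: ⌈239/30⌉ = 8; penalty = 8 × 2% × kr 611,110.00 = kr 97,777.60
Interest: kr 611,110.00 × ((1 + 0.0004)^239 − 1) = kr 611,110.00 × 0.10029782… = kr 61,292.9984…
Total = kr 611,110.00 + kr 97,777.6000 + kr 61,292.9984… = kr 770,180.60

kr 770,180.60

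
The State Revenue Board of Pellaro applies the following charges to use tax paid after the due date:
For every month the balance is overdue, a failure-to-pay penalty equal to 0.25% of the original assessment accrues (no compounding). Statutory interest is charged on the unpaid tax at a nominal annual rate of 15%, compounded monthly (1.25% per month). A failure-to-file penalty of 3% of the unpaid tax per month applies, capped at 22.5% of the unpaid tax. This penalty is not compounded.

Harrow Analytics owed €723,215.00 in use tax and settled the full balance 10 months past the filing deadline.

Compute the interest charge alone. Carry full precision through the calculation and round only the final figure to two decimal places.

Interest: €723,215.00 × ((1 + 0.0125)^10 − 1) = €723,215.00 × 0.1322708… = €95,660.2481…

€95,660.25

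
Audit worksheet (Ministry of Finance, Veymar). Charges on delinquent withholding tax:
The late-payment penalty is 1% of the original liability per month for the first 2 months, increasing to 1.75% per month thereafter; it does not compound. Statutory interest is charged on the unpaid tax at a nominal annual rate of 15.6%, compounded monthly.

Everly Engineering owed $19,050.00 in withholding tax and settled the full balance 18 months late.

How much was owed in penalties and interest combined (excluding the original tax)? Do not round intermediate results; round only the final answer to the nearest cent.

Penalty, months 1–2: 2 × 1% × $19,050.00 = $381.00
Penalty, months 3–18: 16 × 1.75% × $19,050.00 = $5,334.00
Interest (15.6%/yr ÷ 12 = 1.3%/month): $19,050.00 × ((1 + 0.013)^18 − 1) = $4,986.1550…
Penalties + interest = $5,715.0000 + $4,986.1550… = $10,701.16

$10,701.16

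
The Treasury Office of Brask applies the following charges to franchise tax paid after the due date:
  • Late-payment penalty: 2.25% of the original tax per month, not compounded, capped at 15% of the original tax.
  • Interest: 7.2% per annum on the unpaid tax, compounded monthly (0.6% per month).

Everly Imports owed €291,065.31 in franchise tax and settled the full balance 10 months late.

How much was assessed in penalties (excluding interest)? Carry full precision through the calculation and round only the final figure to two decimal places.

Penalty (uncapped): 10 × 2.25% × €291,065.31 = €65,489.69…; cap = 15% × €291,065.31 = €43,659.80… → penalty = €43,659.80…

€43,659.80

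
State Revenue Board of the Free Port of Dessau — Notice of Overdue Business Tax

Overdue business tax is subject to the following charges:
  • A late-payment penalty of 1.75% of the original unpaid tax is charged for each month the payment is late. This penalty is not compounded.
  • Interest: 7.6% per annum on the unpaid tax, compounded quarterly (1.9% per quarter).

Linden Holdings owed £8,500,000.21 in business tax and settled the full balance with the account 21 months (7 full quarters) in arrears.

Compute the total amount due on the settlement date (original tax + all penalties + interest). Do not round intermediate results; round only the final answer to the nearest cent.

£12,820,768.58

Late-payment penalty = 1.75% × £8,500,000.21 × 21 mo = £3,123,750.08…
Interest: £8,500,000.21 × ((1 + 0.019)^7 − 1) = £8,500,000.21 × 0.1408257… = £1,197,018.2974…
Total = £8,500,000.21 + £3,123,750.0772… + £1,197,018.2974… = £12,820,768.58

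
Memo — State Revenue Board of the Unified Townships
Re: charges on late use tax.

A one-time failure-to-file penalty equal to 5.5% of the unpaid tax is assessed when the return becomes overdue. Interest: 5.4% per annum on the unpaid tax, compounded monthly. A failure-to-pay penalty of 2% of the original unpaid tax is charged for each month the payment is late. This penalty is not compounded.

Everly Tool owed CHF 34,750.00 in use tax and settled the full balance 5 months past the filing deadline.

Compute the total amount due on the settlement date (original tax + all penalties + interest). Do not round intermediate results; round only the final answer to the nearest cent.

CHF 40,925.19

Failure-to-file penalty: 5.5% × CHF 34,750.00 = CHF 1,911.25
Failure-to-pay penalty = 2% × CHF 34,750.00 × 5 mo = CHF 3,475.00
Interest (5.4%/yr ÷ 12 = 0.45%/month): CHF 34,750.00 × ((1 + 0.0045)^5 − 1) = CHF 788.9436…
Total = CHF 34,750.00 + CHF 5,386.2500 + CHF 788.9436… = CHF 40,925.19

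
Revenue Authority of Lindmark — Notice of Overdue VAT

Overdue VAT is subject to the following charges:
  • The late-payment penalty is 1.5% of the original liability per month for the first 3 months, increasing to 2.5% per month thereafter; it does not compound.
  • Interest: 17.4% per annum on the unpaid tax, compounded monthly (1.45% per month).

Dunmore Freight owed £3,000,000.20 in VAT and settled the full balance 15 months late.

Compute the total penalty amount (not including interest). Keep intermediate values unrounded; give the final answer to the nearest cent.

Penalty, months 1–3: 3 × 1.5% × £3,000,000.20 = £135,000.01…
Penalty, months 4–15: 12 × 2.5% × £3,000,000.20 = £900,000.06
Total penalty = £135,000.01… + £900,000.06 = £1,035,000.07

£1,035,000.07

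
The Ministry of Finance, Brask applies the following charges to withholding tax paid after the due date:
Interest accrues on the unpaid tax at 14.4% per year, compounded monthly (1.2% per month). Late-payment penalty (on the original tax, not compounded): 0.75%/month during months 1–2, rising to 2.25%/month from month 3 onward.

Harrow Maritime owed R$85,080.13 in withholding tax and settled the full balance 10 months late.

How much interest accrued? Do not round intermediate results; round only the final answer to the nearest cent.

R$10,778.95

Interest: R$85,080.13 × ((1 + 0.012)^10 − 1) = R$85,080.13 × 0.1266918… = R$10,778.9529…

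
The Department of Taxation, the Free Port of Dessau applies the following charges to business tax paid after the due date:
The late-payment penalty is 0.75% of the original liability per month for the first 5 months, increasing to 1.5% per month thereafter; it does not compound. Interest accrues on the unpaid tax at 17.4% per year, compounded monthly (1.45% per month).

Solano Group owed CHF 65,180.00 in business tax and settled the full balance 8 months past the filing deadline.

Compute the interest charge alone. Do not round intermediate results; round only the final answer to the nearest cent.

Interest: CHF 65,180.00 × ((1 + 0.0145)^8 − 1) = CHF 65,180.00 × 0.1220609… = CHF 7,955.9264…

CHF 7,955.93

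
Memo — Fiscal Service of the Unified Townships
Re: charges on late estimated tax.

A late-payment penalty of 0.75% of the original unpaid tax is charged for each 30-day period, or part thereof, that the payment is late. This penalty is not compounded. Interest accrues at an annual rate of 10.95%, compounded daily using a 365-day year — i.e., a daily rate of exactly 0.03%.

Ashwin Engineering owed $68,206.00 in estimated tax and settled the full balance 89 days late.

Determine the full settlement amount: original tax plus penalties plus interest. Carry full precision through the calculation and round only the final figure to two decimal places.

Penalty periods: ⌈89/30⌉ = 3; penalty = 3 × 0.75% × $68,206.00 = $1,534.64…
Interest: $68,206.00 × ((1 + 0.0003)^89 − 1) = $68,206.00 × 0.02705553… = $1,845.3492…
Total = $68,206.00 + $1,534.6350 + $1,845.3492… = $71,585.98

$71,585.98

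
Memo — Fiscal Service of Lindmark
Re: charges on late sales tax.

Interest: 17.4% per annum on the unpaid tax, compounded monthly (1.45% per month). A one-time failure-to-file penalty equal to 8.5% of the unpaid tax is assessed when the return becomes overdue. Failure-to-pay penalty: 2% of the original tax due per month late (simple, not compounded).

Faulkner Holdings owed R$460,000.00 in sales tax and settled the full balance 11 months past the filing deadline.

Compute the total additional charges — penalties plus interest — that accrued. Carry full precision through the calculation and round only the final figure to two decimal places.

R$219,227.56

Failure-to-file penalty: 8.5% × R$460,000.00 = R$39,100.00
Failure-to-pay penalty: 11 × 2% × R$460,000.00 = R$101,200.00
Interest: R$460,000.00 × ((1 + 0.0145)^11 − 1) = R$460,000.00 × 0.1715817… = R$78,927.5642…
Penalties + interest = R$140,300.0000 + R$78,927.5642… = R$219,227.56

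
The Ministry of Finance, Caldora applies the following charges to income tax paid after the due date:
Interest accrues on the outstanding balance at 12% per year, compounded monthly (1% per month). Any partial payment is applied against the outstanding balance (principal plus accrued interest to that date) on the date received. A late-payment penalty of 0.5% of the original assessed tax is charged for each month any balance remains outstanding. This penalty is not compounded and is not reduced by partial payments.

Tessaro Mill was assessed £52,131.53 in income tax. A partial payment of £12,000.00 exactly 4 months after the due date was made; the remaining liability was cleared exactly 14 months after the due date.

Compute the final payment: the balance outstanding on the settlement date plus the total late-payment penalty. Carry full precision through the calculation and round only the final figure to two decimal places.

Balance at month 4: £52,131.5300 × (1 + 0.01)^4 = £54,248.2792…
After £12,000.00 payment: £54,248.2792… − £12,000.00 = £42,248.2792…
Balance at month 14: £42,248.2792… × (1 + 0.01)^10 = £46,668.3839…
Penalty: 14 × 0.5% × £52,131.53 = £3,649.21…
Final settlement = outstanding balance + penalty = £46,668.3839… + £3,649.21… = £50,317.59

£50,317.59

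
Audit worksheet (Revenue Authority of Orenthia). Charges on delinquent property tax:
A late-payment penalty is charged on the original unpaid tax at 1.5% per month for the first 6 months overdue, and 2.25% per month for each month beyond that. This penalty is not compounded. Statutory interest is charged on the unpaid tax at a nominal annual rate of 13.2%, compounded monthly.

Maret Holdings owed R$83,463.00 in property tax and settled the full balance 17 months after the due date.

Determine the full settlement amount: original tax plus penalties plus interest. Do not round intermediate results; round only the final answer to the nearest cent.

R$128,691.34

Penalty, months 1–6: 6 × 1.5% × R$83,463.00 = R$7,511.67
Penalty, months 7–17: 11 × 2.25% × R$83,463.00 = R$20,657.09…
Interest (13.2%/yr ÷ 12 = 1.1%/month): R$83,463.00 × ((1 + 0.011)^17 − 1) = R$17,059.5822…
Total = R$83,463.00 + R$28,168.7625 + R$17,059.5822… = R$128,691.34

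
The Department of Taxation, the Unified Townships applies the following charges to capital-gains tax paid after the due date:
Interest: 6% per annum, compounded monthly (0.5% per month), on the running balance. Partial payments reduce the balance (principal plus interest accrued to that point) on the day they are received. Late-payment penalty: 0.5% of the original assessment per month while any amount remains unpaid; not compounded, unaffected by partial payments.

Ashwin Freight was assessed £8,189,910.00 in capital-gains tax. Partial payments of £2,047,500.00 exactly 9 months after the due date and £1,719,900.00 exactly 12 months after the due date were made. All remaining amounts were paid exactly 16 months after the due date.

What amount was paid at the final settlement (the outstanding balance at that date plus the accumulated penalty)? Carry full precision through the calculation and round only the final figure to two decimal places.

Balance at month 9: £8,189,910.0000 × (1 + 0.005)^9 = £8,565,913.5112…
After £2,047,500.00 payment: £8,565,913.5112… − £2,047,500.00 = £6,518,413.5112…
Balance at month 12: £6,518,413.5112… × (1 + 0.005)^3 = £6,616,679.4097…
After £1,719,900.00 payment: £6,616,679.4097… − £1,719,900.00 = £4,896,779.4097…
Balance at month 16: £4,896,779.4097… × (1 + 0.005)^4 = £4,995,451.9663…
Penalty: 16 × 0.5% × £8,189,910.00 = £655,192.80
Final settlement = outstanding balance + penalty = £4,995,451.9663… + £655,192.80 = £5,650,644.77

£5,650,644.77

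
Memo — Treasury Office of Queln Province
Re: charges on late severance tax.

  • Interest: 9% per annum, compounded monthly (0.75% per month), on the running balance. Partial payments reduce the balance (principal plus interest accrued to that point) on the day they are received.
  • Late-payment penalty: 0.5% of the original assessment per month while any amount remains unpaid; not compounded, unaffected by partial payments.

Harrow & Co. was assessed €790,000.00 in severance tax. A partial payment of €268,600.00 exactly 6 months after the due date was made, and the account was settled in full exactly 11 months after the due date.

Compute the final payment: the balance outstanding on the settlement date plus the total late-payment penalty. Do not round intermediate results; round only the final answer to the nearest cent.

Balance at month 6: €790,000.0000 × (1 + 0.0075)^6 = €826,223.2657…
After €268,600.00 payment: €826,223.2657… − €268,600.00 = €557,623.2657…
Balance at month 11: €557,623.2657… × (1 + 0.0075)^5 = €578,850.1626…
Penalty: 11 × 0.5% × €790,000.00 = €43,450.00
Final settlement = outstanding balance + penalty = €578,850.1626… + €43,450.00 = €622,300.16

€622,300.16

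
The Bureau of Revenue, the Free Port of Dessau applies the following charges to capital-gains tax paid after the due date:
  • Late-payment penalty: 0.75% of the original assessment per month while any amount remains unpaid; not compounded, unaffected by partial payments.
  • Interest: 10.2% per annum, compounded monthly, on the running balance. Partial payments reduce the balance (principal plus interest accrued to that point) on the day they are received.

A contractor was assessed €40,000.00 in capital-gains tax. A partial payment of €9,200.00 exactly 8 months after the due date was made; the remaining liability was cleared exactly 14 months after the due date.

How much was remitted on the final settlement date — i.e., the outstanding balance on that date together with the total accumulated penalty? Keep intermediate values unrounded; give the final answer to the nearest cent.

Monthly rate = 10.2% ÷ 12 = 0.85%
Balance at month 8: €40,000.0000 × (1 + 0.0085)^8 = €42,802.3104…
After €9,200.00 payment: €42,802.3104… − €9,200.00 = €33,602.3104…
Balance at month 14: €33,602.3104… × (1 + 0.0085)^6 = €35,352.8600…
Penalty: 14 × 0.75% × €40,000.00 = €4,200.00
Final settlement = outstanding balance + penalty = €35,352.8600… + €4,200.00 = €39,552.86

€39,552.86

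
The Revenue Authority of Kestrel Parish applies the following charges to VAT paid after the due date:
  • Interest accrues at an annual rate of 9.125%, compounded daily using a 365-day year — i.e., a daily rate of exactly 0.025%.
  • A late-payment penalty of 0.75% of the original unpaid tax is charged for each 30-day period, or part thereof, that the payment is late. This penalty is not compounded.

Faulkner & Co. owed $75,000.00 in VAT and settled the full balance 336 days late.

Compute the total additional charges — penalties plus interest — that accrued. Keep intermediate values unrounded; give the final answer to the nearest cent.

$13,321.31

Penalty periods: ⌈336/30⌉ = 12; penalty = 12 × 0.75% × $75,000.00 = $6,750.00
Interest: $75,000.00 × ((1 + 0.00025)^336 − 1) = $75,000.00 × 0.08761748… = $6,571.3107…
Penalties + interest = $6,750.0000 + $6,571.3107… = $13,321.31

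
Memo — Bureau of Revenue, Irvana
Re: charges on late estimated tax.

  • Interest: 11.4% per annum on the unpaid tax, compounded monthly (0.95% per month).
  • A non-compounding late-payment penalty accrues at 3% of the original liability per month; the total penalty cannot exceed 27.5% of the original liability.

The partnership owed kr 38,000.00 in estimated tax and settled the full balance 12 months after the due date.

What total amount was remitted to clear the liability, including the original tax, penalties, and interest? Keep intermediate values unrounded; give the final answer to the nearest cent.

kr 53,015.67

Penalty (uncapped): 12 × 3% × kr 38,000.00 = kr 13,680.00; cap = 27.5% × kr 38,000.00 = kr 10,450.00 → penalty = kr 10,450.00
Interest: kr 38,000.00 × ((1 + 0.0095)^12 − 1) = kr 38,000.00 × 0.1201492… = kr 4,565.6702…
Total = kr 38,000.00 + kr 10,450.0000 + kr 4,565.6702… = kr 53,015.67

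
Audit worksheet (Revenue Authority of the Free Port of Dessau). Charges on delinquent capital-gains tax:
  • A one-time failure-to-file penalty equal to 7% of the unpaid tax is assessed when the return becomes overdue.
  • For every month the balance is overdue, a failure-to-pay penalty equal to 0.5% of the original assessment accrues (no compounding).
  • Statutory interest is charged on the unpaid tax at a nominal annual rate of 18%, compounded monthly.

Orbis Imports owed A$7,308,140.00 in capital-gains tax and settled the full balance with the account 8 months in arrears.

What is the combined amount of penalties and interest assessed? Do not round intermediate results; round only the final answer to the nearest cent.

Failure-to-file penalty: 7% × A$7,308,140.00 = A$511,569.80
Failure-to-pay penalty: 8 × 0.5% × A$7,308,140.00 = A$292,325.60
Interest (18%/yr ÷ 12 = 1.5%/month): A$7,308,140.00 × ((1 + 0.015)^8 − 1) = A$924,425.5318…
Penalties + interest = A$803,895.4000 + A$924,425.5318… = A$1,728,320.93

A$1,728,320.93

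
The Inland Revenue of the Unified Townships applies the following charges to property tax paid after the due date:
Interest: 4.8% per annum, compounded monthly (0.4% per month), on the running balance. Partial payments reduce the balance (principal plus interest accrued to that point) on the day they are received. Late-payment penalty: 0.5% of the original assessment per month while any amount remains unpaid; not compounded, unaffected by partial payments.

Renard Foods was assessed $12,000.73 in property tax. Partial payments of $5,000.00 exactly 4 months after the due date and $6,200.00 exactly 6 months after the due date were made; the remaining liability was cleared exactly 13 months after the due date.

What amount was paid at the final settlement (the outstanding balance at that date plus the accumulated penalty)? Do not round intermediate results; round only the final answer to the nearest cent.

$1,861.41

Balance at month 4: $12,000.7300 × (1 + 0.004)^4 = $12,193.8968…
After $5,000.00 payment: $12,193.8968… − $5,000.00 = $7,193.8968…
Balance at month 6: $7,193.8968… × (1 + 0.004)^2 = $7,251.5631…
After $6,200.00 payment: $7,251.5631… − $6,200.00 = $1,051.5631…
Balance at month 13: $1,051.5631… × (1 + 0.004)^7 = $1,081.3626…
Penalty: 13 × 0.5% × $12,000.73 = $780.05…
Final settlement = outstanding balance + penalty = $1,081.3626… + $780.05… = $1,861.41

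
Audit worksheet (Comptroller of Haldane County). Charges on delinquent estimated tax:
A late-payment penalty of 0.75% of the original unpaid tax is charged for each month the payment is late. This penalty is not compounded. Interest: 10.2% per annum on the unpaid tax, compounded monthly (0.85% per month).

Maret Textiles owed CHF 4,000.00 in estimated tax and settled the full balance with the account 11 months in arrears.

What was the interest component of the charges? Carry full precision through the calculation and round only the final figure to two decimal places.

Interest: CHF 4,000.00 × ((1 + 0.0085)^11 − 1) = CHF 4,000.00 × 0.0975768… = CHF 390.3073…

CHF 390.31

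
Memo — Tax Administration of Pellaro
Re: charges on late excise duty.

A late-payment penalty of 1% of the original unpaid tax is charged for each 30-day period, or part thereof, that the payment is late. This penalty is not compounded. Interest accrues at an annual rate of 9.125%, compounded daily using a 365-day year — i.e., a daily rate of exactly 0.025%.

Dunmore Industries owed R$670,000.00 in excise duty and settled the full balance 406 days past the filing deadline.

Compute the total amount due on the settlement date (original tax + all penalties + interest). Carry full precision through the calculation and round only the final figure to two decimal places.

Penalty periods: ⌈406/30⌉ = 14; penalty = 14 × 1% × R$670,000.00 = R$93,800.00
Interest: R$670,000.00 × ((1 + 0.00025)^406 − 1) = R$670,000.00 × 0.10681588… = R$71,566.6382…
Total = R$670,000.00 + R$93,800.0000 + R$71,566.6382… = R$835,366.64

R$835,366.64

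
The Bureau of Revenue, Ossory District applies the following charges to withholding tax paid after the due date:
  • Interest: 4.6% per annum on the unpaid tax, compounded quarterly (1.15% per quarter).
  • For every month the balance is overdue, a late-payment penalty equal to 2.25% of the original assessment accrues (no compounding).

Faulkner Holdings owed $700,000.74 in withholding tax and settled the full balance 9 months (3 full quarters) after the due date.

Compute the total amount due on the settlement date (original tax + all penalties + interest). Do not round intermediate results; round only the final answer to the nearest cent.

Late-payment penalty = 2.25% × $700,000.74 × 9 mo = $141,750.15…
Interest: $700,000.74 × ((1 + 0.0115)^3 − 1) = $700,000.74 × 0.0348983… = $24,428.8154…
Total = $700,000.74 + $141,750.1499… + $24,428.8154… = $866,179.71

$866,179.71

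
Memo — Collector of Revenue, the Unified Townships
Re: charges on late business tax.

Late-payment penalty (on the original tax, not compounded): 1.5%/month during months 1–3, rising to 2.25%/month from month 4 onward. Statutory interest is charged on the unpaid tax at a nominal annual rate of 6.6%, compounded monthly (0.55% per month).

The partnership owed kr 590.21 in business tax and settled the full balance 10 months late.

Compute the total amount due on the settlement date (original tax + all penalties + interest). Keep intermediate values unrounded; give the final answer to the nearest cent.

Penalty, months 1–3: 3 × 1.5% × kr 590.21 = kr 26.56…
Penalty, months 4–10: 7 × 2.25% × kr 590.21 = kr 92.96…
Interest: kr 590.21 × ((1 + 0.0055)^10 − 1) = kr 590.21 × 0.0563814… = kr 33.2769…
Total = kr 590.21 + kr 119.5175… + kr 33.2769… = kr 743.00

kr 743.00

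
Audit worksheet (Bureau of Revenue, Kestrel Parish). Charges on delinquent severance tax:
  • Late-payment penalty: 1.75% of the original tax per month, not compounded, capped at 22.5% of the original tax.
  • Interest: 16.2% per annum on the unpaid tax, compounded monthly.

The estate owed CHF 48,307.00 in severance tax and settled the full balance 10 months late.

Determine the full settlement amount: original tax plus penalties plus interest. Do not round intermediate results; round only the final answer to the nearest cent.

Penalty: 10 × 1.75% × CHF 48,307.00 = CHF 8,453.73… (below the 22.5% cap of CHF 10,869.08…)
Interest (16.2%/yr ÷ 12 = 1.35%/month): CHF 48,307.00 × ((1 + 0.0135)^10 − 1) = CHF 6,932.2277…
Total = CHF 48,307.00 + CHF 8,453.7250 + CHF 6,932.2277… = CHF 63,692.95

CHF 63,692.95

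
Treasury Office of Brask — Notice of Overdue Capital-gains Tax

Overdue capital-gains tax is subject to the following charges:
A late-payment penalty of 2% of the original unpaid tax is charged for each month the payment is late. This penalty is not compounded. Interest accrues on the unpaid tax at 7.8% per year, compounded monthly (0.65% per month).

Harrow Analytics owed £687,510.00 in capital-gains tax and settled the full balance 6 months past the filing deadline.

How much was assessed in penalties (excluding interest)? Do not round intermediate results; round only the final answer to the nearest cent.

£82,501.20

Late-payment penalty: 6 × 2% × £687,510.00 = £82,501.20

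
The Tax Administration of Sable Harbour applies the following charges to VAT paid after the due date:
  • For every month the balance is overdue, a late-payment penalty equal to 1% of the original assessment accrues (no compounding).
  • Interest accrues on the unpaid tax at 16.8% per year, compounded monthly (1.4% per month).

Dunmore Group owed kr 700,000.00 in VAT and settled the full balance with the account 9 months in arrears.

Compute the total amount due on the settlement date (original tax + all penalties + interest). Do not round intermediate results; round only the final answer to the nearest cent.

kr 856,303.98

Late-payment penalty = 1% × kr 700,000.00 × 9 mo = kr 63,000.00
Interest: kr 700,000.00 × ((1 + 0.014)^9 − 1) = kr 700,000.00 × 0.1332914… = kr 93,303.9834…
Total = kr 700,000.00 + kr 63,000.0000 + kr 93,303.9834… = kr 856,303.98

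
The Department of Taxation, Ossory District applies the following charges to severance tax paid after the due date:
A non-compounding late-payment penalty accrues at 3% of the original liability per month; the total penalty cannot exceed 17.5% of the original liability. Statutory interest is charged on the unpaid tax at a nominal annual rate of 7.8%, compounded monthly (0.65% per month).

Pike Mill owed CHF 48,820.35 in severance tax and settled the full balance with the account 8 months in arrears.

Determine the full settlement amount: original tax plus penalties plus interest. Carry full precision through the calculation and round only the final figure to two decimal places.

Penalty (uncapped): 8 × 3% × CHF 48,820.35 = CHF 11,716.88…; cap = 17.5% × CHF 48,820.35 = CHF 8,543.56… → penalty = CHF 8,543.56…
Interest: CHF 48,820.35 × ((1 + 0.0065)^8 − 1) = CHF 48,820.35 × 0.0531985… = CHF 2,597.1696…
Total = CHF 48,820.35 + CHF 8,543.5613… + CHF 2,597.1696… = CHF 59,961.08

CHF 59,961.08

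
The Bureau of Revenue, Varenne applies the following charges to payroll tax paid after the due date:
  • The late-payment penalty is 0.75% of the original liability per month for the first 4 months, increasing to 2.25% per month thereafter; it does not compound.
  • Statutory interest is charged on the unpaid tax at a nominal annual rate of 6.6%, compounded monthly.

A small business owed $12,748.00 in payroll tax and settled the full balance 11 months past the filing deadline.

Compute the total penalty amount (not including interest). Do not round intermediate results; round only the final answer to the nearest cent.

$2,390.25

Penalty, months 1–4: 4 × 0.75% × $12,748.00 = $382.44
Penalty, months 5–11: 7 × 2.25% × $12,748.00 = $2,007.81
Total penalty = $382.44 + $2,007.81 = $2,390.25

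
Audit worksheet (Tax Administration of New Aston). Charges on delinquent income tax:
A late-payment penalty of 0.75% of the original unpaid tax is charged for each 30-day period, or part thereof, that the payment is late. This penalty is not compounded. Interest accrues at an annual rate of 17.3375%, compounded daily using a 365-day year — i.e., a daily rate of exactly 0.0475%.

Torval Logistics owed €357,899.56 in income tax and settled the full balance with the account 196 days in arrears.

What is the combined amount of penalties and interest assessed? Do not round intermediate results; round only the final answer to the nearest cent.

€53,701.84

Penalty periods: ⌈196/30⌉ = 7; penalty = 7 × 0.75% × €357,899.56 = €18,789.73…
Interest: €357,899.56 × ((1 + 0.000475)^196 − 1) = €357,899.56 × 0.09754723… = €34,912.1093…
Penalties + interest = €18,789.7269 + €34,912.1093… = €53,701.84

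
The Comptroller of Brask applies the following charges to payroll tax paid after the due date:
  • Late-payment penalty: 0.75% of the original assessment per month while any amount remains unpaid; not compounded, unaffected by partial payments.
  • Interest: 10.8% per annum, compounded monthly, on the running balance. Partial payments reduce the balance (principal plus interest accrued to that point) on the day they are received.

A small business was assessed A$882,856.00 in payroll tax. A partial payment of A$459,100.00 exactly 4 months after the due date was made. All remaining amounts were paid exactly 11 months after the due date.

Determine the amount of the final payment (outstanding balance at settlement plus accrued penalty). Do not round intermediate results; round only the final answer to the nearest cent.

A$558,319.57

Monthly rate = 10.8% ÷ 12 = 0.9%
Balance at month 4: A$882,856.0000 × (1 + 0.009)^4 = A$915,070.4642…
After A$459,100.00 payment: A$915,070.4642… − A$459,100.00 = A$455,970.4642…
Balance at month 11: A$455,970.4642… × (1 + 0.009)^7 = A$485,483.9486…
Penalty: 11 × 0.75% × A$882,856.00 = A$72,835.62
Final settlement = outstanding balance + penalty = A$485,483.9486… + A$72,835.62 = A$558,319.57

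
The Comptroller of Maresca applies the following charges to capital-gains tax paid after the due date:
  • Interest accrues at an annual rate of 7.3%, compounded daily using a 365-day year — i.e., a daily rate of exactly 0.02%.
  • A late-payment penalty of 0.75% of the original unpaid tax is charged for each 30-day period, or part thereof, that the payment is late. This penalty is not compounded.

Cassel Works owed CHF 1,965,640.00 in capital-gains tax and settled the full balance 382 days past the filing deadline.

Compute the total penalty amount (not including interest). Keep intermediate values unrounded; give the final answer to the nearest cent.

CHF 191,649.90

Penalty periods: ⌈382/30⌉ = 13; penalty = 13 × 0.75% × CHF 1,965,640.00 = CHF 191,649.90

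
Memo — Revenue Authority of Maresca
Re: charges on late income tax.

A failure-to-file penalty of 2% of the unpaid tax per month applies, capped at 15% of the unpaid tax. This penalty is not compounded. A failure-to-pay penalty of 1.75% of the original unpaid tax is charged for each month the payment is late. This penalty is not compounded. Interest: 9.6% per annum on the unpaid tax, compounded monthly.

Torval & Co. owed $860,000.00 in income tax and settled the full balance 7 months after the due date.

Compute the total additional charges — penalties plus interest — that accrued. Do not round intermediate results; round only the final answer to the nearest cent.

$275,081.38

Failure-to-file: 7 × 2% × $860,000.00 = $120,400.00 (under the 15% cap)
Failure-to-pay penalty: 7 × 1.75% × $860,000.00 = $105,350.00
Interest (9.6%/yr ÷ 12 = 0.8%/month): $860,000.00 × ((1 + 0.008)^7 − 1) = $49,331.3751…
Penalties + interest = $225,750.0000 + $49,331.3751… = $275,081.38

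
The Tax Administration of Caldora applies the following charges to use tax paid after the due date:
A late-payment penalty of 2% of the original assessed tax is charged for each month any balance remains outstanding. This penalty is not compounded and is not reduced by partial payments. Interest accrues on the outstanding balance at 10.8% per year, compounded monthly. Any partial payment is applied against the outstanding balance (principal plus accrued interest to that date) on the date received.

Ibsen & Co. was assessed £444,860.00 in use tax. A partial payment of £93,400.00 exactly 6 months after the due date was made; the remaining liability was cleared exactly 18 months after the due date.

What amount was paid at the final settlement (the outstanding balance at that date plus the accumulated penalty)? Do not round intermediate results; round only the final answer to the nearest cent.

£578,862.06

Monthly rate = 10.8% ÷ 12 = 0.9%
Balance at month 6: £444,860.0000 × (1 + 0.009)^6 = £469,429.4749…
After £93,400.00 payment: £469,429.4749… − £93,400.00 = £376,029.4749…
Balance at month 18: £376,029.4749… × (1 + 0.009)^12 = £418,712.4584…
Penalty: 18 × 2% × £444,860.00 = £160,149.60
Final settlement = outstanding balance + penalty = £418,712.4584… + £160,149.60 = £578,862.06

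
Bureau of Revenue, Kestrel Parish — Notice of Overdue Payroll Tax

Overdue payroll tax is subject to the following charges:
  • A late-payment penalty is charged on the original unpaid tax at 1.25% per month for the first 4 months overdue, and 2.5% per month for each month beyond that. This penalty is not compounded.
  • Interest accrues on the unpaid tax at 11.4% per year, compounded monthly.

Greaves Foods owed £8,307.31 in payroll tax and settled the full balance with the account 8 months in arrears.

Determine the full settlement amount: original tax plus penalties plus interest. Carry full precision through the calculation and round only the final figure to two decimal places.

£10,206.16

Penalty, months 1–4: 4 × 1.25% × £8,307.31 = £415.37…
Penalty, months 5–8: 4 × 2.5% × £8,307.31 = £830.73…
Interest (11.4%/yr ÷ 12 = 0.95%/month): £8,307.31 × ((1 + 0.0095)^8 − 1) = £652.7518…
Total = £8,307.31 + £1,246.0965 + £652.7518… = £10,206.16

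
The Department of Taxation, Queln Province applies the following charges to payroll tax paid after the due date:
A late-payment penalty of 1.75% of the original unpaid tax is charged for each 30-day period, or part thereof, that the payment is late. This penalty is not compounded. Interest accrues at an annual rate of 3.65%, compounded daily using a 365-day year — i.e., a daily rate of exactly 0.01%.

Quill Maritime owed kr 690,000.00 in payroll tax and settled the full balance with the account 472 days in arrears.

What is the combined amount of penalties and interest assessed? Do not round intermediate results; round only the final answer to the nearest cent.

Penalty periods: ⌈472/30⌉ = 16; penalty = 16 × 1.75% × kr 690,000.00 = kr 193,200.00
Interest: kr 690,000.00 × ((1 + 0.0001)^472 − 1) = kr 690,000.00 × 0.04832918… = kr 33,347.1346…
Penalties + interest = kr 193,200.0000 + kr 33,347.1346… = kr 226,547.13

kr 226,547.13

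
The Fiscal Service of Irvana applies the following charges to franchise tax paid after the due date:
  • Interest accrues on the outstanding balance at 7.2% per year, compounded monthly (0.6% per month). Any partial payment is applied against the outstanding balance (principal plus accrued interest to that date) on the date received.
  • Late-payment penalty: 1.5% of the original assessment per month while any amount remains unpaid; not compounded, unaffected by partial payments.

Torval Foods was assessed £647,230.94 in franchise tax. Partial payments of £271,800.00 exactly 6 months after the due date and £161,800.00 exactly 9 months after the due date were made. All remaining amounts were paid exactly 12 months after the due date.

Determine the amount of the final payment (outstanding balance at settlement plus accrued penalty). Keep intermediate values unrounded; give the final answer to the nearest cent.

Balance at month 6: £647,230.9400 × (1 + 0.006)^6 = £670,883.5672…
After £271,800.00 payment: £670,883.5672… − £271,800.00 = £399,083.5672…
Balance at month 9: £399,083.5672… × (1 + 0.006)^3 = £406,310.2586…
After £161,800.00 payment: £406,310.2586… − £161,800.00 = £244,510.2586…
Balance at month 12: £244,510.2586… × (1 + 0.006)^3 = £248,937.9032…
Penalty: 12 × 1.5% × £647,230.94 = £116,501.57…
Final settlement = outstanding balance + penalty = £248,937.9032… + £116,501.57… = £365,439.47

£365,439.47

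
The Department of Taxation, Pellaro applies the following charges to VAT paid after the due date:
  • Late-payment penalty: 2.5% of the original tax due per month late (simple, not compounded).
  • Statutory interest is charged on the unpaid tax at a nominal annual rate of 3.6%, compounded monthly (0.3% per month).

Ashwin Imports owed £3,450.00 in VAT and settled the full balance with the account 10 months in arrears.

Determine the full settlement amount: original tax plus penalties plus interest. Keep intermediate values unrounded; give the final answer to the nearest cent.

Late-payment penalty: 10 × 2.5% × £3,450.00 = £862.50
Interest: £3,450.00 × ((1 + 0.003)^10 − 1) = £3,450.00 × 0.0304083… = £104.9085…
Total = £3,450.00 + £862.5000 + £104.9085… = £4,417.41

£4,417.41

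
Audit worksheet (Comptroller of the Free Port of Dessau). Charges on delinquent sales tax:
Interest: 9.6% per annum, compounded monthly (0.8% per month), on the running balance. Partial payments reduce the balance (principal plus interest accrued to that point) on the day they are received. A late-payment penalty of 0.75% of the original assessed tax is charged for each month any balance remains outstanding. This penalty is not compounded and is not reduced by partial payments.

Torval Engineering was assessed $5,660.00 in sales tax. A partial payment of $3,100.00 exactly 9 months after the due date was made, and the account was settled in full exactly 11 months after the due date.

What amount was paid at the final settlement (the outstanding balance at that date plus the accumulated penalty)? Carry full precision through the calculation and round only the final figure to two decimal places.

Balance at month 9: $5,660.0000 × (1 + 0.008)^9 = $6,080.8070…
After $3,100.00 payment: $6,080.8070… − $3,100.00 = $2,980.8070…
Balance at month 11: $2,980.8070… × (1 + 0.008)^2 = $3,028.6907…
Penalty: 11 × 0.75% × $5,660.00 = $466.95
Final settlement = outstanding balance + penalty = $3,028.6907… + $466.95 = $3,495.64

$3,495.64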